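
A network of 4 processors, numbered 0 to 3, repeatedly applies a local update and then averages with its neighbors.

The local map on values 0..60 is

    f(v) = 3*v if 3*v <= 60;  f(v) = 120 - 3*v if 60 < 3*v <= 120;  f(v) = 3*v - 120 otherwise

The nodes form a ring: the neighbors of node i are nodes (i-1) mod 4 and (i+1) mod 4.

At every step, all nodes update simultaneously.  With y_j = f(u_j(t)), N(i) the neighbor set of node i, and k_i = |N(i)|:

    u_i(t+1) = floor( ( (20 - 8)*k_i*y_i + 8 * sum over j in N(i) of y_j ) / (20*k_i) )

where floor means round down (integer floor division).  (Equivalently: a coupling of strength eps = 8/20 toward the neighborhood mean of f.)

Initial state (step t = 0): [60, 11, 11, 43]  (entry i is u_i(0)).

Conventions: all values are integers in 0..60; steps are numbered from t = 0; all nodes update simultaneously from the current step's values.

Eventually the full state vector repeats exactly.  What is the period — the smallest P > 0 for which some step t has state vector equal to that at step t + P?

Answer: 4
Key observation: The state at step 25, [18, 18, 18, 18], reappears at step 29 — and no state repeats earlier — so the cycle the system enters has period 4.

Derivation:
t=0: [60, 11, 11, 43]
t=1: [44, 38, 28, 24]
t=2: [18, 13, 32, 38]
t=3: [41, 39, 23, 19]
t=4: [13, 12, 42, 45]
t=5: [33, 30, 13, 18]
t=6: [29, 30, 40, 44]
t=7: [28, 24, 8, 13]
t=8: [39, 40, 31, 35]
t=9: [4, 6, 19, 15]
t=10: [19, 24, 46, 40]
t=11: [43, 43, 20, 15]
t=12: [16, 19, 46, 40]
t=13: [40, 47, 22, 13]
t=14: [12, 23, 44, 34]
t=15: [35, 40, 21, 20]
t=16: [21, 14, 46, 50]
t=17: [48, 40, 25, 33]
t=18: [18, 13, 31, 26]
t=19: [48, 39, 32, 41]
t=20: [15, 11, 15, 11]
t=21: [40, 37, 40, 37]
t=22: [3, 5, 3, 5]
t=23: [11, 12, 11, 12]
t=24: [34, 34, 34, 34]
t=25: [18, 18, 18, 18]
t=26: [54, 54, 54, 54]
t=27: [42, 42, 42, 42]
t=28: [6, 6, 6, 6]
t=29: [18, 18, 18, 18]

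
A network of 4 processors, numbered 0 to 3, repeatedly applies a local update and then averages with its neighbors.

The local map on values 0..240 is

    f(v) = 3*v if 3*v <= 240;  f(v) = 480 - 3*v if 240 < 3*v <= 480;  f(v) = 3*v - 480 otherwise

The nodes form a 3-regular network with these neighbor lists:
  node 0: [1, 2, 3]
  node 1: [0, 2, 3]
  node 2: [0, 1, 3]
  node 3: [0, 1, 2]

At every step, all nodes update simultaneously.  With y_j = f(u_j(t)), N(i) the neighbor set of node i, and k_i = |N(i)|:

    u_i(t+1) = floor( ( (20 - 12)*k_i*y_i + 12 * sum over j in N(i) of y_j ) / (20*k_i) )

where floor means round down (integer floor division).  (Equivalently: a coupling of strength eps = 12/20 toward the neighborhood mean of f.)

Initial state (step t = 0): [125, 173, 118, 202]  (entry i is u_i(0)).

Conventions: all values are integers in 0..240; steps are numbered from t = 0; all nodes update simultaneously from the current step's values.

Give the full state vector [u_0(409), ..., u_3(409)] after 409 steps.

Simulating step by step:
t=0: [125, 173, 118, 202]
t=1: [100, 87, 104, 104]
t=2: [183, 190, 180, 180]
t=3: [69, 73, 67, 67]
t=4: [207, 209, 205, 205]
t=5: [139, 141, 138, 138]
t=6: [63, 61, 63, 63]
t=7: [187, 186, 187, 187]
t=8: [80, 79, 80, 80]
t=9: [239, 238, 239, 239]
t=10: [236, 235, 236, 236]
t=11: [227, 226, 227, 227]
t=12: [200, 199, 200, 200]
t=13: [119, 118, 119, 119]
t=14: [123, 124, 123, 123]
t=15: [110, 109, 110, 110]
t=16: [150, 151, 150, 150]
t=17: [29, 28, 29, 29]
t=18: [86, 85, 86, 86]
t=19: [222, 223, 222, 222]
t=20: [186, 187, 186, 186]
t=21: [78, 79, 78, 78]
t=22: [234, 235, 234, 234]
t=23: [222, 223, 222, 222]

Answer: [78, 79, 78, 78]
Key observation: The state at step 19, [222, 223, 222, 222], reappears at step 23: the system is in a cycle of period 4 from step 19 on.  Therefore the state at step 409 equals the state at step 19 + ((409 - 19) mod 4) = 21, which is [78, 79, 78, 78].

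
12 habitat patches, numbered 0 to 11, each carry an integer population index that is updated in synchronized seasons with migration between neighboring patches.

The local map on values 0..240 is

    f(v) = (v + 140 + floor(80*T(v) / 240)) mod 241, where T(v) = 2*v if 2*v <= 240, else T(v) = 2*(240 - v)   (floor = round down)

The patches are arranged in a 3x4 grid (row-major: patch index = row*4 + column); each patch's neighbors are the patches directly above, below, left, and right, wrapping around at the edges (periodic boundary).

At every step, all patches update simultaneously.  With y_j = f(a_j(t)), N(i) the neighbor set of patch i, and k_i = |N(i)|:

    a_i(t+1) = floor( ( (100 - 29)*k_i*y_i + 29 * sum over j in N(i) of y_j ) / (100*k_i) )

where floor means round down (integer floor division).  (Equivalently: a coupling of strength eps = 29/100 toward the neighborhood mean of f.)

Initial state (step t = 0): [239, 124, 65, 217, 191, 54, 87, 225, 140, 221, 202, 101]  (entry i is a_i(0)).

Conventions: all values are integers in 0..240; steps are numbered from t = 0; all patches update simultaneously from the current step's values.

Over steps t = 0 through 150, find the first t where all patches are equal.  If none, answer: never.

Answer: 38
Key observation: Synchronization is absorbing here: once all patches are equal they stay equal, and step 38 is the first all-equal step.

Derivation:
t=0: [239, 124, 65, 217, 191, 54, 87, 225, 140, 221, 202, 101]  (not all equal)
t=1: [131, 107, 34, 118, 130, 192, 67, 121, 107, 134, 107, 83]  (not all equal)
t=2: [97, 92, 157, 98, 101, 108, 42, 87, 79, 98, 79, 51]  (not all equal)
t=3: [57, 59, 104, 75, 63, 84, 168, 72, 51, 57, 65, 171]  (not all equal)
t=4: [202, 211, 78, 49, 40, 70, 91, 32, 202, 203, 43, 102]  (not all equal)
t=5: [138, 113, 64, 187, 179, 47, 67, 176, 127, 124, 169, 103]  (not all equal)
t=6: [105, 92, 27, 107, 123, 177, 40, 106, 100, 108, 95, 82]  (not all equal)
t=7: [73, 69, 159, 81, 95, 115, 177, 83, 67, 77, 77, 44]  (not all equal)
t=8: [22, 27, 93, 51, 51, 79, 103, 56, 30, 29, 53, 159]  (not all equal)
t=9: [184, 163, 89, 201, 205, 69, 89, 211, 185, 179, 192, 143]  (not all equal)
t=10: [120, 101, 63, 118, 117, 39, 56, 121, 119, 110, 110, 111]  (not all equal)
t=11: [95, 75, 37, 88, 102, 180, 193, 106, 94, 90, 87, 86]  (not all equal)
t=12: [54, 47, 159, 59, 71, 103, 119, 73, 54, 52, 61, 45]  (not all equal)
t=13: [214, 201, 119, 210, 51, 90, 83, 55, 213, 198, 47, 188]  (not all equal)
t=14: [136, 118, 105, 133, 198, 71, 69, 201, 135, 126, 182, 137]  (not all equal)
t=15: [104, 88, 76, 102, 114, 36, 34, 114, 105, 95, 105, 106]  (not all equal)
t=16: [71, 57, 45, 67, 94, 170, 167, 94, 73, 68, 78, 75]  (not all equal)
t=17: [35, 192, 180, 29, 54, 111, 110, 53, 22, 37, 47, 25]  (not all equal)
t=18: [192, 130, 128, 186, 213, 105, 105, 211, 183, 186, 197, 187]  (not all equal)
t=19: [121, 102, 102, 120, 124, 83, 83, 123, 121, 116, 118, 121]  (not all equal)
t=20: [96, 70, 70, 96, 95, 47, 48, 95, 98, 87, 88, 98]  (not all equal)
t=21: [55, 35, 35, 55, 69, 179, 180, 69, 60, 55, 56, 60]  (not all equal)
t=22: [213, 196, 197, 213, 53, 124, 125, 53, 222, 221, 222, 222]  (not all equal)
t=23: [136, 123, 123, 136, 204, 113, 113, 204, 139, 129, 129, 139]  (not all equal)
t=24: [105, 99, 99, 105, 120, 91, 91, 120, 106, 100, 100, 106]  (not all equal)
t=25: [75, 63, 63, 75, 91, 55, 55, 91, 75, 64, 64, 75]  (not all equal)
t=26: [24, 21, 21, 24, 59, 185, 185, 59, 24, 22, 22, 24]  (not all equal)
t=27: [183, 171, 171, 183, 221, 136, 136, 221, 183, 172, 172, 183]  (not all equal)
t=28: [120, 115, 115, 120, 128, 107, 107, 128, 120, 115, 115, 120]  (not all equal)
t=29: [98, 89, 89, 98, 98, 80, 80, 98, 98, 89, 89, 98]  (not all equal)
t=30: [60, 47, 47, 60, 59, 36, 36, 59, 60, 47, 47, 60]  (not all equal)
t=31: [238, 218, 218, 238, 235, 205, 205, 235, 238, 218, 218, 238]  (not all equal)
t=32: [137, 131, 131, 137, 136, 128, 128, 136, 137, 131, 131, 137]  (not all equal)
t=33: [103, 102, 102, 103, 103, 101, 101, 103, 103, 102, 102, 103]  (not all equal)
t=34: [69, 68, 68, 69, 69, 67, 67, 69, 69, 68, 68, 69]  (not all equal)
t=35: [13, 12, 12, 13, 13, 10, 10, 13, 13, 12, 12, 13]  (not all equal)
t=36: [160, 159, 159, 160, 160, 156, 156, 160, 160, 159, 159, 160]  (not all equal)
t=37: [112, 111, 111, 112, 111, 111, 111, 111, 112, 111, 111, 112]  (not all equal)
t=38: [84, 84, 84, 84, 84, 84, 84, 84, 84, 84, 84, 84]  (all equal)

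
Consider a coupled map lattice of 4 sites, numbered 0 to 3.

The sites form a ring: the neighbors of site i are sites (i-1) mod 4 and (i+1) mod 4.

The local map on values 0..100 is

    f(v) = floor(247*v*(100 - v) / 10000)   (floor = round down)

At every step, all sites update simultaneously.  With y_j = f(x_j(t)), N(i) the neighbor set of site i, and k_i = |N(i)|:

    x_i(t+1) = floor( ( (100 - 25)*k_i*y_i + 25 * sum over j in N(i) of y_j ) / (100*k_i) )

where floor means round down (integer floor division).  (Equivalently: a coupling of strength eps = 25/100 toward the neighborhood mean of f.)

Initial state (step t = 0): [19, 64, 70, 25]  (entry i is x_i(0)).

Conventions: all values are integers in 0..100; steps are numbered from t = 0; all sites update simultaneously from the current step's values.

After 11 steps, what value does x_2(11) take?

Simulating step by step:
t=0: [19, 64, 70, 25]
t=1: [41, 53, 51, 45]
t=2: [59, 60, 61, 60]
t=3: [59, 58, 58, 58]
t=4: [59, 59, 60, 59]
t=5: [59, 59, 59, 59]
t=6: [59, 59, 59, 59]
t=7: [59, 59, 59, 59]
t=8: [59, 59, 59, 59]
t=9: [59, 59, 59, 59]
t=10: [59, 59, 59, 59]
t=11: [59, 59, 59, 59]

Answer: x_2(11) = 59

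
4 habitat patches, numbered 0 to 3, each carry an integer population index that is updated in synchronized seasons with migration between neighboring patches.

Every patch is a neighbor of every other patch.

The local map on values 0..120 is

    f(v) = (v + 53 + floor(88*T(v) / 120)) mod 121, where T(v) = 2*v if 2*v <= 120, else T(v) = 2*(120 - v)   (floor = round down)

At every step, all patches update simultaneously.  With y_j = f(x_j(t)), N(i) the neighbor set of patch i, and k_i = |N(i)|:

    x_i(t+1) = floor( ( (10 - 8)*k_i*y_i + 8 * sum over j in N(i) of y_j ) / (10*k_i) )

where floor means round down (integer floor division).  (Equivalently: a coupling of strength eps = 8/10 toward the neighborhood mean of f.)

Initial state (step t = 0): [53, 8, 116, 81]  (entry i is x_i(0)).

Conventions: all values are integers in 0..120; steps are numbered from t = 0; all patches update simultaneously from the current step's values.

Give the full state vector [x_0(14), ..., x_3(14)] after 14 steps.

Answer: [73, 73, 73, 73]

Derivation:
t=0: [53, 8, 116, 81]
t=1: [64, 63, 65, 63]
t=2: [77, 77, 77, 77]
t=3: [72, 72, 72, 72]
t=4: [74, 74, 74, 74]
t=5: [73, 73, 73, 73]
t=6: [73, 73, 73, 73]
t=7: [73, 73, 73, 73]
t=8: [73, 73, 73, 73]
t=9: [73, 73, 73, 73]
t=10: [73, 73, 73, 73]
t=11: [73, 73, 73, 73]
t=12: [73, 73, 73, 73]
t=13: [73, 73, 73, 73]
t=14: [73, 73, 73, 73]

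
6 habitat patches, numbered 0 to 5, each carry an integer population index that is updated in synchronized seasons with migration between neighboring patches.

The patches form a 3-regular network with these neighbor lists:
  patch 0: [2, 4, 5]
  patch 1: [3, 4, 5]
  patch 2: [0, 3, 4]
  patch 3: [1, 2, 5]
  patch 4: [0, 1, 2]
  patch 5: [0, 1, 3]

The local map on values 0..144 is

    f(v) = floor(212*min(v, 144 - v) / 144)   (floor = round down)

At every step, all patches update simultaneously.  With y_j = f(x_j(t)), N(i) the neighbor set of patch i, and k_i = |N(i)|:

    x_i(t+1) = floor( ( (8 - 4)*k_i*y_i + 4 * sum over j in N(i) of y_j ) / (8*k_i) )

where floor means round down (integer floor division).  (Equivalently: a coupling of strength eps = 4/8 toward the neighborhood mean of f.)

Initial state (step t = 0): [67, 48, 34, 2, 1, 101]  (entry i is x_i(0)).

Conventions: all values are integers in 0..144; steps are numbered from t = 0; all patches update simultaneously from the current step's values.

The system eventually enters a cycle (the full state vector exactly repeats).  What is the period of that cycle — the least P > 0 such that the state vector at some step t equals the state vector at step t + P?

Simulating step by step:
t=0: [67, 48, 34, 2, 1, 101]
t=1: [68, 46, 41, 31, 36, 59]
t=2: [83, 64, 63, 58, 64, 78]
t=3: [91, 93, 90, 89, 92, 93]
t=4: [77, 76, 78, 78, 76, 76]
t=5: [98, 99, 97, 98, 99, 99]
t=6: [67, 66, 67, 67, 66, 66]
t=7: [97, 97, 97, 97, 97, 97]
t=8: [69, 69, 69, 69, 69, 69]
t=9: [101, 101, 101, 101, 101, 101]
t=10: [63, 63, 63, 63, 63, 63]
t=11: [92, 92, 92, 92, 92, 92]
t=12: [76, 76, 76, 76, 76, 76]
t=13: [100, 100, 100, 100, 100, 100]
t=14: [64, 64, 64, 64, 64, 64]
t=15: [94, 94, 94, 94, 94, 94]
t=16: [73, 73, 73, 73, 73, 73]
t=17: [104, 104, 104, 104, 104, 104]
t=18: [58, 58, 58, 58, 58, 58]
t=19: [85, 85, 85, 85, 85, 85]
t=20: [86, 86, 86, 86, 86, 86]
t=21: [85, 85, 85, 85, 85, 85]

Answer: 2
Key observation: The state at step 19, [85, 85, 85, 85, 85, 85], reappears at step 21 — and no state repeats earlier — so the cycle the system enters has period 2.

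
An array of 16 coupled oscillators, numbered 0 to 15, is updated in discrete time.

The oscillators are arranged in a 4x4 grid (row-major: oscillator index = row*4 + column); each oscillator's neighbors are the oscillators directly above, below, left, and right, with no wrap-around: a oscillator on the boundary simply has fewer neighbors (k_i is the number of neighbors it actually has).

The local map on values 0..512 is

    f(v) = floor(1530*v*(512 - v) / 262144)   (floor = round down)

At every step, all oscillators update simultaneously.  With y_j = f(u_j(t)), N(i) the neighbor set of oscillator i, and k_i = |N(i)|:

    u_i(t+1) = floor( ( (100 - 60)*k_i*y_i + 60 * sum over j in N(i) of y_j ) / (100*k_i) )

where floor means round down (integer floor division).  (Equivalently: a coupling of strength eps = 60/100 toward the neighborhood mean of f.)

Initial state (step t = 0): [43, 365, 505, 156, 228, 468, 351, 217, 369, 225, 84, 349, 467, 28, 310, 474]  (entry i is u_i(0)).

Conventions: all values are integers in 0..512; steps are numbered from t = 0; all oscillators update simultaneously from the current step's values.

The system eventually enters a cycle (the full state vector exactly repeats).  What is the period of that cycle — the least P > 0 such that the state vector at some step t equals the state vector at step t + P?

Simulating step by step:
t=0: [43, 365, 505, 156, 228, 468, 351, 217, 369, 225, 84, 349, 467, 28, 310, 474]
t=1: [253, 176, 201, 247, 259, 257, 239, 346, 297, 257, 293, 270, 164, 204, 224, 251]
t=2: [370, 363, 367, 362, 380, 376, 370, 362, 368, 376, 377, 370, 354, 364, 374, 379]
t=3: [304, 308, 311, 314, 299, 300, 305, 312, 306, 301, 300, 303, 317, 310, 301, 299]
t=4: [368, 367, 364, 363, 369, 369, 367, 365, 367, 369, 369, 368, 363, 366, 369, 370]
t=5: [308, 310, 312, 314, 308, 307, 310, 312, 309, 308, 307, 308, 312, 310, 307, 307]
t=6: [365, 365, 364, 363, 366, 366, 365, 364, 365, 366, 366, 366, 364, 365, 366, 366]
t=7: [312, 312, 313, 314, 311, 311, 312, 313, 312, 311, 311, 311, 313, 312, 311, 311]
t=8: [364, 363, 363, 362, 364, 364, 363, 363, 363, 364, 364, 363, 363, 363, 364, 364]
t=9: [314, 314, 315, 315, 314, 314, 314, 315, 314, 314, 314, 314, 315, 314, 314, 314]
t=10: [362, 362, 362, 362, 362, 362, 362, 362, 362, 362, 362, 362, 362, 362, 362, 362]
t=11: [316, 316, 316, 316, 316, 316, 316, 316, 316, 316, 316, 316, 316, 316, 316, 316]
t=12: [361, 361, 361, 361, 361, 361, 361, 361, 361, 361, 361, 361, 361, 361, 361, 361]
t=13: [318, 318, 318, 318, 318, 318, 318, 318, 318, 318, 318, 318, 318, 318, 318, 318]
t=14: [360, 360, 360, 360, 360, 360, 360, 360, 360, 360, 360, 360, 360, 360, 360, 360]
t=15: [319, 319, 319, 319, 319, 319, 319, 319, 319, 319, 319, 319, 319, 319, 319, 319]
t=16: [359, 359, 359, 359, 359, 359, 359, 359, 359, 359, 359, 359, 359, 359, 359, 359]
t=17: [320, 320, 320, 320, 320, 320, 320, 320, 320, 320, 320, 320, 320, 320, 320, 320]
t=18: [358, 358, 358, 358, 358, 358, 358, 358, 358, 358, 358, 358, 358, 358, 358, 358]
t=19: [321, 321, 321, 321, 321, 321, 321, 321, 321, 321, 321, 321, 321, 321, 321, 321]
t=20: [357, 357, 357, 357, 357, 357, 357, 357, 357, 357, 357, 357, 357, 357, 357, 357]
t=21: [322, 322, 322, 322, 322, 322, 322, 322, 322, 322, 322, 322, 322, 322, 322, 322]
t=22: [357, 357, 357, 357, 357, 357, 357, 357, 357, 357, 357, 357, 357, 357, 357, 357]

Answer: 2
Key observation: The state at step 20, [357, 357, 357, 357, 357, 357, 357, 357, 357, 357, 357, 357, 357, 357, 357, 357], reappears at step 22 — and no state repeats earlier — so the cycle the system enters has period 2.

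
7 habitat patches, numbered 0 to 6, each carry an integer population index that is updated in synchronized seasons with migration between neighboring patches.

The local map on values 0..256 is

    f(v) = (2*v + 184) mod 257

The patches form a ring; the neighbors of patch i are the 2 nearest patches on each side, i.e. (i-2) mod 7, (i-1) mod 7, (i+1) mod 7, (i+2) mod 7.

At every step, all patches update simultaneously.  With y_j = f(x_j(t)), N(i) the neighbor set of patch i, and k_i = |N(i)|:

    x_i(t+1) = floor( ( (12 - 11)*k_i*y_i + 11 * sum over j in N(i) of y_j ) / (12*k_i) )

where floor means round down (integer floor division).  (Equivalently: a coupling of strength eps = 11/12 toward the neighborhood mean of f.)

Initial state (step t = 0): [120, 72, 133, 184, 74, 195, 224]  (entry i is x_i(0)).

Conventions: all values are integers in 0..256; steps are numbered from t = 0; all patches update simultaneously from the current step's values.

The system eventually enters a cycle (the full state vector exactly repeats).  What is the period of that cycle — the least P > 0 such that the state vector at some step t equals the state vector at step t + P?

Answer: 16
Key observation: The state at step 15, [213, 214, 212, 212, 214, 213, 212], reappears at step 31 — and no state repeats earlier — so the cycle the system enters has period 16.

Derivation:
t=0: [120, 72, 133, 184, 74, 195, 224]
t=1: [115, 124, 96, 94, 99, 96, 95]
t=2: [134, 131, 141, 132, 118, 127, 141]
t=3: [196, 200, 186, 185, 194, 188, 184]
t=4: [50, 47, 56, 52, 42, 49, 57]
t=5: [31, 33, 23, 24, 32, 27, 22]
t=6: [237, 235, 242, 240, 233, 238, 244]
t=7: [149, 150, 143, 144, 150, 146, 142]
t=8: [218, 216, 222, 220, 215, 219, 223]
t=9: [109, 110, 105, 106, 111, 108, 105]
t=10: [141, 140, 144, 143, 139, 142, 145]
t=11: [212, 212, 209, 209, 213, 211, 208]
t=12: [90, 89, 92, 92, 89, 91, 93]
t=13: [109, 110, 107, 107, 110, 109, 107]
t=14: [143, 142, 144, 144, 142, 143, 145]
t=15: [213, 214, 212, 212, 214, 213, 212]
t=16: [95, 94, 96, 96, 94, 95, 96]
t=17: [117, 118, 116, 116, 118, 117, 116]
t=18: [160, 159, 161, 161, 159, 160, 161]
t=19: [247, 248, 246, 246, 248, 247, 246]
t=20: [163, 162, 164, 164, 162, 163, 164]
t=21: [253, 254, 252, 252, 254, 253, 252]
t=22: [175, 174, 176, 176, 174, 175, 176]
t=23: [20, 21, 19, 19, 21, 20, 19]
t=24: [223, 222, 224, 224, 222, 223, 224]
t=25: [116, 117, 115, 115, 117, 116, 115]
t=26: [158, 157, 159, 159, 157, 158, 159]
t=27: [243, 244, 242, 242, 244, 243, 242]
t=28: [155, 154, 156, 156, 154, 155, 156]
t=29: [237, 238, 236, 236, 238, 237, 236]
t=30: [143, 142, 144, 144, 142, 143, 144]
t=31: [213, 214, 212, 212, 214, 213, 212]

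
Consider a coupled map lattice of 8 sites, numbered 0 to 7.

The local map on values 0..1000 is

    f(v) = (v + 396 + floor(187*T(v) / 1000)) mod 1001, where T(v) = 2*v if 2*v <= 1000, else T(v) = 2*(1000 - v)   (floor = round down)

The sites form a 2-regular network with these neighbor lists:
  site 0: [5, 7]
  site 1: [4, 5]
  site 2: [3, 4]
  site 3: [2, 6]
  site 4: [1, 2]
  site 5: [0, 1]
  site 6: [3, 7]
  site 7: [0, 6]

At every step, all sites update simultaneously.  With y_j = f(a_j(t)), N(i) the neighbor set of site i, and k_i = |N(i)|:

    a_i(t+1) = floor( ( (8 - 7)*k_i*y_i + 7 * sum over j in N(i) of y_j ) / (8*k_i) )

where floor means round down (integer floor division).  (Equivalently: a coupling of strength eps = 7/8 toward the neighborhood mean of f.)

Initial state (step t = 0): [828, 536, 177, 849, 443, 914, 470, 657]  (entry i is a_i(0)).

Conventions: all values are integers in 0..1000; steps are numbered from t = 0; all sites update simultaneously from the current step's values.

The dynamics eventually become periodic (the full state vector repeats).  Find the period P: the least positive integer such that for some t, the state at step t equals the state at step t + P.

Simulating step by step:
t=0: [828, 536, 177, 849, 443, 914, 470, 657]
t=1: [263, 163, 212, 334, 325, 213, 215, 165]
t=2: [667, 746, 827, 709, 676, 688, 732, 711]
t=3: [203, 200, 212, 250, 251, 209, 214, 207]
t=4: [680, 706, 732, 694, 686, 673, 707, 681]
t=5: [192, 196, 203, 217, 215, 200, 200, 201]
t=6: [669, 678, 690, 674, 672, 663, 681, 665]
t=7: [184, 187, 190, 196, 195, 189, 188, 190]
t=8: [655, 658, 663, 656, 655, 650, 660, 651]
t=9: [175, 177, 179, 182, 181, 178, 178, 179]
t=10: [639, 641, 644, 641, 640, 637, 643, 638]
t=11: [167, 168, 169, 171, 170, 169, 169, 169]
t=12: [627, 628, 629, 628, 627, 625, 628, 626]
t=13: [160, 160, 161, 162, 161, 161, 161, 161]
t=14: [616, 616, 617, 617, 616, 615, 617, 616]
t=15: [153, 153, 154, 155, 154, 153, 154, 154]
t=16: [606, 606, 607, 607, 606, 606, 607, 606]
t=17: [148, 148, 148, 148, 148, 148, 148, 148]
t=18: [599, 599, 599, 599, 599, 599, 599, 599]
t=19: [143, 143, 143, 143, 143, 143, 143, 143]
t=20: [592, 592, 592, 592, 592, 592, 592, 592]
t=21: [139, 139, 139, 139, 139, 139, 139, 139]
t=22: [586, 586, 586, 586, 586, 586, 586, 586]
t=23: [135, 135, 135, 135, 135, 135, 135, 135]
t=24: [581, 581, 581, 581, 581, 581, 581, 581]
t=25: [132, 132, 132, 132, 132, 132, 132, 132]
t=26: [577, 577, 577, 577, 577, 577, 577, 577]
t=27: [130, 130, 130, 130, 130, 130, 130, 130]
t=28: [574, 574, 574, 574, 574, 574, 574, 574]
t=29: [128, 128, 128, 128, 128, 128, 128, 128]
t=30: [571, 571, 571, 571, 571, 571, 571, 571]
t=31: [126, 126, 126, 126, 126, 126, 126, 126]
t=32: [569, 569, 569, 569, 569, 569, 569, 569]
t=33: [125, 125, 125, 125, 125, 125, 125, 125]
t=34: [567, 567, 567, 567, 567, 567, 567, 567]
t=35: [123, 123, 123, 123, 123, 123, 123, 123]
t=36: [565, 565, 565, 565, 565, 565, 565, 565]
t=37: [122, 122, 122, 122, 122, 122, 122, 122]
t=38: [563, 563, 563, 563, 563, 563, 563, 563]
t=39: [121, 121, 121, 121, 121, 121, 121, 121]
t=40: [562, 562, 562, 562, 562, 562, 562, 562]
t=41: [120, 120, 120, 120, 120, 120, 120, 120]
t=42: [560, 560, 560, 560, 560, 560, 560, 560]
t=43: [119, 119, 119, 119, 119, 119, 119, 119]
t=44: [559, 559, 559, 559, 559, 559, 559, 559]
t=45: [118, 118, 118, 118, 118, 118, 118, 118]
t=46: [558, 558, 558, 558, 558, 558, 558, 558]
t=47: [118, 118, 118, 118, 118, 118, 118, 118]

Answer: 2
Key observation: The state at step 45, [118, 118, 118, 118, 118, 118, 118, 118], reappears at step 47 — and no state repeats earlier — so the cycle the system enters has period 2.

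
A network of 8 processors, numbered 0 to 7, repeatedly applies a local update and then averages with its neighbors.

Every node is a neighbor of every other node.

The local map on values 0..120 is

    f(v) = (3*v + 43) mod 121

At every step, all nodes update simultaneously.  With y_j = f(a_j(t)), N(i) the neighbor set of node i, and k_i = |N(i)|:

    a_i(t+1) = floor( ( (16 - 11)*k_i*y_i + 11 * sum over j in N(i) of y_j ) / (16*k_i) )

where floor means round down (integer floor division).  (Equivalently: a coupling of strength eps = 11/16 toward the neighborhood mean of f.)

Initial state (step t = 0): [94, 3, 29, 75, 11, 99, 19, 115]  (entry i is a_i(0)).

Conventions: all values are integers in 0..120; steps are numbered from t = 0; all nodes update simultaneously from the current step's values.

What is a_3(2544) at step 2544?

Simulating step by step:
t=0: [94, 3, 29, 75, 11, 99, 19, 115]
t=1: [63, 57, 47, 51, 62, 67, 67, 51]
t=2: [75, 71, 65, 68, 75, 52, 52, 68]
t=3: [39, 37, 59, 35, 39, 50, 50, 35]
t=4: [48, 47, 61, 45, 48, 55, 55, 45]
t=5: [71, 71, 80, 69, 71, 76, 76, 69]
t=6: [18, 18, 24, 17, 18, 21, 21, 17]
t=7: [99, 99, 103, 99, 99, 101, 101, 99]
t=8: [100, 100, 102, 100, 100, 101, 101, 100]
t=9: [102, 102, 103, 102, 102, 102, 102, 102]
t=10: [107, 107, 107, 107, 107, 107, 107, 107]
t=11: [1, 1, 1, 1, 1, 1, 1, 1]
t=12: [46, 46, 46, 46, 46, 46, 46, 46]
t=13: [60, 60, 60, 60, 60, 60, 60, 60]
t=14: [102, 102, 102, 102, 102, 102, 102, 102]
t=15: [107, 107, 107, 107, 107, 107, 107, 107]

Answer: a_3(2544) = 102
Key observation: The state at step 10, [107, 107, 107, 107, 107, 107, 107, 107], reappears at step 15: the system is in a cycle of period 5 from step 10 on.  Therefore the state at step 2544 equals the state at step 10 + ((2544 - 10) mod 5) = 14, which is [102, 102, 102, 102, 102, 102, 102, 102].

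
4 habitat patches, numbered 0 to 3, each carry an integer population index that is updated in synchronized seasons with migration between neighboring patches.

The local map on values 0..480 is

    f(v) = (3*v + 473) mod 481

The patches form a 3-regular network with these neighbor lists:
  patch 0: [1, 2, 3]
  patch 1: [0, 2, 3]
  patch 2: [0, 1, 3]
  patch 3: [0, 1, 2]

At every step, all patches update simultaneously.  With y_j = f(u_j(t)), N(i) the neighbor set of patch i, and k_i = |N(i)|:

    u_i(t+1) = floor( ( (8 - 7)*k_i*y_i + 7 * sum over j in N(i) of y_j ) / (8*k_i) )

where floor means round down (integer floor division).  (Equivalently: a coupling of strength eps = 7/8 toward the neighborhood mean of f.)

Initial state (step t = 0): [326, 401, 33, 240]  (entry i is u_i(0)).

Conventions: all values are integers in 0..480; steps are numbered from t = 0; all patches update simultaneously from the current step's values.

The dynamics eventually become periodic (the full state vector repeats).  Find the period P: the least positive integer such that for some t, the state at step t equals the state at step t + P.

Answer: 18
Key observation: The state at step 7, [58, 58, 58, 58], reappears at step 25 — and no state repeats earlier — so the cycle the system enters has period 18.

Derivation:
t=0: [326, 401, 33, 240]
t=1: [162, 125, 149, 125]
t=2: [401, 420, 408, 420]
t=3: [272, 262, 268, 262]
t=4: [306, 311, 308, 311]
t=5: [439, 437, 438, 437]
t=6: [342, 343, 343, 343]
t=7: [58, 58, 58, 58]
t=8: [166, 166, 166, 166]
t=9: [9, 9, 9, 9]
t=10: [19, 19, 19, 19]
t=11: [49, 49, 49, 49]
t=12: [139, 139, 139, 139]
t=13: [409, 409, 409, 409]
t=14: [257, 257, 257, 257]
t=15: [282, 282, 282, 282]
t=16: [357, 357, 357, 357]
t=17: [101, 101, 101, 101]
t=18: [295, 295, 295, 295]
t=19: [396, 396, 396, 396]
t=20: [218, 218, 218, 218]
t=21: [165, 165, 165, 165]
t=22: [6, 6, 6, 6]
t=23: [10, 10, 10, 10]
t=24: [22, 22, 22, 22]
t=25: [58, 58, 58, 58]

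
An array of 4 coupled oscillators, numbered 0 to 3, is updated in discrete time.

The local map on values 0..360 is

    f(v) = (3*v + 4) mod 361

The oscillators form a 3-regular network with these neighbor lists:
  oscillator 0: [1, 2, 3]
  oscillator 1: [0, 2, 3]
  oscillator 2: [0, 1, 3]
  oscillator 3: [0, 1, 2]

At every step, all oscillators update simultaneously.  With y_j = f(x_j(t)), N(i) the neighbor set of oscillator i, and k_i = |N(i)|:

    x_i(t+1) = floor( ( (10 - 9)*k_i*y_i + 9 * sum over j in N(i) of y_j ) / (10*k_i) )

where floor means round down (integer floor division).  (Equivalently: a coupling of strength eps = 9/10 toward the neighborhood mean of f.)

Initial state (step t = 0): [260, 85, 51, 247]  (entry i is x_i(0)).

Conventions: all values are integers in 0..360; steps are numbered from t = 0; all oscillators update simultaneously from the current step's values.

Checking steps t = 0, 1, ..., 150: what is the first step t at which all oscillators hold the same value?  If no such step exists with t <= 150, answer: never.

Simulating step by step:
t=0: [260, 85, 51, 247]  (not all equal)
t=1: [137, 98, 118, 145]  (not all equal)
t=2: [225, 176, 164, 220]  (not all equal)
t=3: [214, 243, 251, 217]  (not all equal)
t=4: [130, 185, 180, 128]  (not all equal)
t=5: [125, 92, 95, 126]  (not all equal)
t=6: [178, 126, 124, 178]  (not all equal)
t=7: [81, 112, 114, 81]  (not all equal)
t=8: [304, 286, 284, 304]  (not all equal)
t=9: [159, 170, 171, 159]  (not all equal)
t=10: [140, 134, 133, 140]  (not all equal)
t=11: [51, 54, 55, 51]  (not all equal)
t=12: [163, 161, 160, 163]  (not all equal)
t=13: [127, 128, 129, 127]  (not all equal)
t=14: [26, 26, 25, 26]  (not all equal)
t=15: [81, 81, 81, 81]  (all equal)

Answer: 15
Key observation: Synchronization is absorbing here: once all oscillators are equal they stay equal, and step 15 is the first all-equal step.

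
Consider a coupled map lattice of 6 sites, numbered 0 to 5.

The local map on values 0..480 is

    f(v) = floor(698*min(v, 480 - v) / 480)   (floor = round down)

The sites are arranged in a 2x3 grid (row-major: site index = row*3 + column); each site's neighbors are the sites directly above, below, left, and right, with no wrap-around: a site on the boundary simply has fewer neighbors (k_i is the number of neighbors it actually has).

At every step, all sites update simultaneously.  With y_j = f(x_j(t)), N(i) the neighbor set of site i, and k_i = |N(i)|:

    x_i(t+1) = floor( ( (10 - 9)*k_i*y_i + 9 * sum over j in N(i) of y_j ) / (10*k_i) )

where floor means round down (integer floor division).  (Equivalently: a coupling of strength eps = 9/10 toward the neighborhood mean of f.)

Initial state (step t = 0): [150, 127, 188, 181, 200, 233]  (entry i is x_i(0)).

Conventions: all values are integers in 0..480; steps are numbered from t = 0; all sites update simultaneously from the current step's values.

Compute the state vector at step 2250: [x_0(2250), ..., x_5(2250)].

Answer: [305, 305, 305, 305, 305, 305]
Key observation: The state at step 30, [321, 321, 321, 321, 321, 321], reappears at step 38: the system is in a cycle of period 8 from step 30 on.  Therefore the state at step 2250 equals the state at step 30 + ((2250 - 30) mod 8) = 34, which is [305, 305, 305, 305, 305, 305].

Derivation:
t=0: [150, 127, 188, 181, 200, 233]
t=1: [222, 252, 262, 254, 264, 287]
t=2: [328, 319, 306, 319, 313, 311]
t=3: [232, 238, 240, 231, 238, 247]
t=4: [340, 344, 342, 340, 340, 346]
t=5: [200, 201, 195, 203, 198, 200]
t=6: [293, 287, 290, 289, 291, 285]
t=7: [277, 274, 280, 272, 279, 275]
t=8: [299, 293, 297, 294, 298, 291]
t=9: [269, 265, 271, 264, 270, 265]
t=10: [312, 305, 311, 306, 311, 304]
t=11: [252, 245, 253, 245, 253, 246]
t=12: [340, 331, 339, 331, 339, 331]
t=13: [214, 205, 214, 205, 214, 206]
t=14: [299, 309, 299, 309, 299, 309]
t=15: [249, 261, 249, 261, 249, 261]
t=16: [319, 333, 319, 333, 319, 333]
t=17: [215, 231, 215, 231, 215, 231]
t=18: [332, 314, 332, 314, 332, 314]
t=19: [238, 217, 238, 217, 238, 217]
t=20: [318, 342, 318, 342, 318, 342]
t=21: [203, 231, 203, 231, 203, 231]
t=22: [331, 299, 331, 299, 331, 299]
t=23: [258, 220, 258, 220, 258, 220]
t=24: [319, 321, 319, 321, 319, 321]
t=25: [231, 233, 231, 233, 231, 233]
t=26: [337, 335, 337, 335, 337, 335]
t=27: [209, 207, 209, 207, 209, 207]
t=28: [301, 302, 301, 302, 301, 302]
t=29: [258, 259, 258, 259, 258, 259]
t=30: [321, 321, 321, 321, 321, 321]
t=31: [231, 231, 231, 231, 231, 231]
t=32: [335, 335, 335, 335, 335, 335]
t=33: [210, 210, 210, 210, 210, 210]
t=34: [305, 305, 305, 305, 305, 305]
t=35: [254, 254, 254, 254, 254, 254]
t=36: [328, 328, 328, 328, 328, 328]
t=37: [221, 221, 221, 221, 221, 221]
t=38: [321, 321, 321, 321, 321, 321]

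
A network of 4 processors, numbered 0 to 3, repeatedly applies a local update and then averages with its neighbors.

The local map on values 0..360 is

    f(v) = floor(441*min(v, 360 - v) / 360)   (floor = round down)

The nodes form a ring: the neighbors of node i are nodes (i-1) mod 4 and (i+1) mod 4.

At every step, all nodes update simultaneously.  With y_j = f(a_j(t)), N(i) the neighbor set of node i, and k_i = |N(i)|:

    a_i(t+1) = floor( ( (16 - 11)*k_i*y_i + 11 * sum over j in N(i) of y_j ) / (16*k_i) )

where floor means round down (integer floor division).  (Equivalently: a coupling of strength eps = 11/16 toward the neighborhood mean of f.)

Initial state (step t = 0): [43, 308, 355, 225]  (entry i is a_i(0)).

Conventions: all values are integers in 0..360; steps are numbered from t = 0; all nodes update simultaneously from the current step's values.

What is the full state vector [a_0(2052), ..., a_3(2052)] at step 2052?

Simulating step by step:
t=0: [43, 308, 355, 225]
t=1: [94, 39, 80, 71]
t=2: [81, 87, 76, 100]
t=3: [109, 99, 107, 104]
t=4: [126, 128, 126, 130]
t=5: [156, 154, 156, 155]
t=6: [189, 190, 189, 190]
t=7: [208, 208, 208, 208]
t=8: [186, 186, 186, 186]
t=9: [213, 213, 213, 213]
t=10: [180, 180, 180, 180]
t=11: [220, 220, 220, 220]
t=12: [171, 171, 171, 171]
t=13: [209, 209, 209, 209]
t=14: [184, 184, 184, 184]
t=15: [215, 215, 215, 215]
t=16: [177, 177, 177, 177]
t=17: [216, 216, 216, 216]
t=18: [176, 176, 176, 176]
t=19: [215, 215, 215, 215]

Answer: [177, 177, 177, 177]
Key observation: The state at step 15, [215, 215, 215, 215], reappears at step 19: the system is in a cycle of period 4 from step 15 on.  Therefore the state at step 2052 equals the state at step 15 + ((2052 - 15) mod 4) = 16, which is [177, 177, 177, 177].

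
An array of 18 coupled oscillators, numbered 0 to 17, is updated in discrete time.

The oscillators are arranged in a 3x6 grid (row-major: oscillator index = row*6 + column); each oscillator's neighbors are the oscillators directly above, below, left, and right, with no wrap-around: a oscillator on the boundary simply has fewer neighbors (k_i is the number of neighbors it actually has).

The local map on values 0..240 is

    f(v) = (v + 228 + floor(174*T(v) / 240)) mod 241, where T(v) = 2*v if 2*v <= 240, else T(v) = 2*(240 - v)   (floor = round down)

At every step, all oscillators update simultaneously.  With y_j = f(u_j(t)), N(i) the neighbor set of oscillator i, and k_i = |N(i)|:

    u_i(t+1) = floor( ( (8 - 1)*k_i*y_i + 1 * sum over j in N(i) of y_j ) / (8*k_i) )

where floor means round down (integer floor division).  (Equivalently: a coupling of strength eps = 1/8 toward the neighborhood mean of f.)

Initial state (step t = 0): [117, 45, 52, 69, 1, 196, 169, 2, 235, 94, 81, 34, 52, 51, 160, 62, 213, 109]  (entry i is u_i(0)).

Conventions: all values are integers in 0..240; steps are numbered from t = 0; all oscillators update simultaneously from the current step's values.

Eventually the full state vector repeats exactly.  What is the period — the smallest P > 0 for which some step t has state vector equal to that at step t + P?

Answer: 2
Key observation: The state at step 27, [228, 230, 137, 230, 231, 231, 137, 230, 230, 231, 231, 231, 228, 231, 231, 231, 231, 231], reappears at step 29 — and no state repeats earlier — so the cycle the system enters has period 2.

Derivation:
t=0: [117, 45, 52, 69, 1, 196, 169, 2, 235, 94, 81, 34, 52, 51, 160, 62, 213, 109]
t=1: [35, 100, 119, 159, 215, 23, 30, 217, 218, 212, 185, 69, 107, 112, 39, 140, 223, 30]
t=2: [81, 217, 52, 40, 211, 62, 65, 224, 225, 218, 35, 141, 12, 31, 83, 50, 208, 76]
t=3: [185, 229, 122, 98, 222, 137, 145, 225, 228, 222, 78, 42, 27, 72, 183, 113, 14, 153]
t=4: [24, 213, 62, 219, 223, 48, 36, 224, 219, 226, 173, 87, 58, 155, 27, 30, 27, 28]
t=5: [59, 226, 150, 231, 219, 118, 82, 222, 227, 221, 36, 182, 119, 38, 59, 66, 51, 63]
t=6: [140, 220, 51, 222, 220, 46, 180, 228, 222, 227, 84, 20, 49, 86, 133, 149, 112, 131]
t=7: [42, 222, 126, 229, 228, 103, 26, 224, 224, 224, 184, 45, 106, 187, 48, 34, 28, 34]
t=8: [95, 220, 61, 223, 223, 229, 57, 221, 223, 221, 28, 98, 8, 22, 104, 77, 54, 70]
t=9: [214, 231, 148, 229, 226, 230, 129, 225, 223, 227, 73, 217, 15, 45, 18, 167, 120, 159]
t=10: [224, 222, 52, 222, 230, 231, 51, 222, 221, 223, 167, 224, 28, 96, 41, 28, 43, 36]
t=11: [226, 229, 129, 229, 222, 231, 118, 230, 226, 221, 40, 218, 68, 209, 97, 65, 86, 86]
t=12: [220, 222, 59, 223, 228, 231, 56, 225, 226, 227, 102, 227, 151, 235, 221, 155, 190, 199]
t=13: [228, 230, 143, 229, 232, 231, 129, 229, 229, 225, 228, 222, 44, 220, 225, 40, 18, 18]
t=14: [219, 222, 54, 222, 230, 231, 53, 225, 224, 228, 225, 226, 99, 229, 226, 95, 41, 43]
t=15: [228, 230, 133, 229, 231, 231, 130, 229, 230, 231, 228, 227, 222, 231, 232, 214, 98, 100]
t=16: [219, 222, 58, 222, 231, 231, 59, 224, 224, 231, 231, 231, 222, 231, 230, 236, 227, 231]
t=17: [229, 230, 142, 230, 231, 231, 144, 230, 230, 231, 231, 231, 228, 231, 231, 228, 231, 231]
t=18: [218, 222, 55, 222, 231, 231, 54, 224, 224, 231, 231, 231, 219, 231, 231, 231, 231, 231]
t=19: [228, 230, 135, 229, 231, 231, 133, 230, 230, 231, 231, 231, 228, 231, 231, 231, 231, 231]
t=20: [219, 222, 57, 222, 231, 231, 58, 224, 224, 231, 231, 231, 219, 231, 231, 231, 231, 231]
t=21: [229, 230, 139, 230, 231, 231, 142, 230, 230, 231, 231, 231, 229, 231, 231, 231, 231, 231]
t=22: [218, 222, 56, 222, 231, 231, 55, 224, 224, 231, 231, 231, 218, 231, 231, 231, 231, 231]
t=23: [228, 230, 137, 230, 231, 231, 135, 230, 230, 231, 231, 231, 228, 231, 231, 231, 231, 231]
t=24: [219, 222, 56, 222, 231, 231, 57, 224, 224, 231, 231, 231, 219, 231, 231, 231, 231, 231]
t=25: [229, 230, 137, 230, 231, 231, 139, 230, 230, 231, 231, 231, 228, 231, 231, 231, 231, 231]
t=26: [218, 222, 56, 222, 231, 231, 56, 224, 224, 231, 231, 231, 219, 231, 231, 231, 231, 231]
t=27: [228, 230, 137, 230, 231, 231, 137, 230, 230, 231, 231, 231, 228, 231, 231, 231, 231, 231]
t=28: [219, 222, 56, 222, 231, 231, 56, 224, 224, 231, 231, 231, 219, 231, 231, 231, 231, 231]
t=29: [228, 230, 137, 230, 231, 231, 137, 230, 230, 231, 231, 231, 228, 231, 231, 231, 231, 231]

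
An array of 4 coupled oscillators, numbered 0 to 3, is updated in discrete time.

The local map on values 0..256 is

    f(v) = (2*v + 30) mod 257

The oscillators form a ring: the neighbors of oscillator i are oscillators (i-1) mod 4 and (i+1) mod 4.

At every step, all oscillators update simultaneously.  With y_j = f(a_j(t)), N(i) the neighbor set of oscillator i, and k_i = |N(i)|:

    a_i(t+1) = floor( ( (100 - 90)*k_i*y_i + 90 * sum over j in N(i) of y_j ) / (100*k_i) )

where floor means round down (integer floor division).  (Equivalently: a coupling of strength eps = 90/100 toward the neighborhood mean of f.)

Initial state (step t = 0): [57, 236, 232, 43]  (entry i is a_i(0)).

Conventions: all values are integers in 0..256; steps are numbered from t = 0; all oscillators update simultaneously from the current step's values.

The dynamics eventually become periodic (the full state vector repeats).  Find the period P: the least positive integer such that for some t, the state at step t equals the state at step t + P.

Answer: 16
Key observation: The state at step 12, [191, 191, 191, 191], reappears at step 28 — and no state repeats earlier — so the cycle the system enters has period 16.

Derivation:
t=0: [57, 236, 232, 43]
t=1: [176, 195, 186, 183]
t=2: [148, 137, 150, 135]
t=3: [47, 68, 47, 68]
t=4: [161, 128, 161, 128]
t=5: [35, 88, 35, 88]
t=6: [195, 110, 195, 110]
t=7: [241, 171, 241, 171]
t=8: [129, 241, 129, 241]
t=9: [232, 53, 232, 53]
t=10: [146, 226, 146, 226]
t=11: [209, 81, 209, 81]
t=12: [191, 191, 191, 191]
t=13: [155, 155, 155, 155]
t=14: [83, 83, 83, 83]
t=15: [196, 196, 196, 196]
t=16: [165, 165, 165, 165]
t=17: [103, 103, 103, 103]
t=18: [236, 236, 236, 236]
t=19: [245, 245, 245, 245]
t=20: [6, 6, 6, 6]
t=21: [42, 42, 42, 42]
t=22: [114, 114, 114, 114]
t=23: [1, 1, 1, 1]
t=24: [32, 32, 32, 32]
t=25: [94, 94, 94, 94]
t=26: [218, 218, 218, 218]
t=27: [209, 209, 209, 209]
t=28: [191, 191, 191, 191]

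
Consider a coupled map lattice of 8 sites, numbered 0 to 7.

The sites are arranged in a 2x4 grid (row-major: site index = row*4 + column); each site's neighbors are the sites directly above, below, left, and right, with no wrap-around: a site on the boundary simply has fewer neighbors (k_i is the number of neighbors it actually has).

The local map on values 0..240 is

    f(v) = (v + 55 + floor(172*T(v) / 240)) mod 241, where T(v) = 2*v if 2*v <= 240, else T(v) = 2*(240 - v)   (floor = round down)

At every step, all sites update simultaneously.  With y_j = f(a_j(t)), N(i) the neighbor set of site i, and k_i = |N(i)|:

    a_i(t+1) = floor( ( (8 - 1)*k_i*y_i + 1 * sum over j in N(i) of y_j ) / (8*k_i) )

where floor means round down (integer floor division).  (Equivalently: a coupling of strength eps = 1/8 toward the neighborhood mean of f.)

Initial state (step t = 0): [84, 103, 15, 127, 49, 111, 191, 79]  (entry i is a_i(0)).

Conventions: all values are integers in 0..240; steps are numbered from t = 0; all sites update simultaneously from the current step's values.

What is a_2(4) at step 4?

Answer: a_2(4) = 91

Derivation:
t=0: [84, 103, 15, 127, 49, 111, 191, 79]
t=1: [30, 64, 89, 95, 158, 86, 73, 16]
t=2: [130, 191, 46, 47, 87, 42, 209, 98]
t=3: [94, 83, 158, 161, 38, 144, 74, 60]
t=4: [46, 22, 91, 95, 137, 99, 221, 196]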